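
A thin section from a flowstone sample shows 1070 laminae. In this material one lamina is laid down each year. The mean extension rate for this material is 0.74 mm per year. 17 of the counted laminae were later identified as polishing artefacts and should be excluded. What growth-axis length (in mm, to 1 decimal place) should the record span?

After corrections the count is 1070 − 17 = 1053 laminae.
Length ≈ 0.74 × 1053 = 779.2 mm.

779.2 mm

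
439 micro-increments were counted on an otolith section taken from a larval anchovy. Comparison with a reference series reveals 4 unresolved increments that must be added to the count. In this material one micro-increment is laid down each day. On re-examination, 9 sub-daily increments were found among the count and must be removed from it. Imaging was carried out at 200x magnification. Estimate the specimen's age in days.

After corrections the count is 439 − 9 + 4 = 434 micro-increments.
One micro-increment per day makes the duration 434 days.

434 days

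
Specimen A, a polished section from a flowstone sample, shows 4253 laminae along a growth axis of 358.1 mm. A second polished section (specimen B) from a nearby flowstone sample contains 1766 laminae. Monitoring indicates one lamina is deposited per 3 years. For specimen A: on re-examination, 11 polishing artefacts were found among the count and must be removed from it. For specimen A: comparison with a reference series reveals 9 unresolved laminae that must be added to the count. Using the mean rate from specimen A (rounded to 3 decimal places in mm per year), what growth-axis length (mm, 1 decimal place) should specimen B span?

148.3 mm

Specimen A: correcting the raw count gives 4253 − 11 + 9 = 4251 true laminae.
Specimen A: multiplying by 3 years per lamina: 4251 × 3 = 12753 years.
A: Mean rate = 358.1 mm / 12753 years ≈ 0.028 mm/yr.
Specimen B: multiplying by 3 years per lamina: 1766 × 3 = 5298 years. Length of B = 0.028 × 5298 = 148.3 mm.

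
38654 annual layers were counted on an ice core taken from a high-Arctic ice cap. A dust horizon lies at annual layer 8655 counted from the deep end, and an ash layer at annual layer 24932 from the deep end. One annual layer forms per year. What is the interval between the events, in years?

16277 yr

The two markers are separated by 24932 − 8655 = 16277 annual layers.
That is 16277 years at one annual layer per year.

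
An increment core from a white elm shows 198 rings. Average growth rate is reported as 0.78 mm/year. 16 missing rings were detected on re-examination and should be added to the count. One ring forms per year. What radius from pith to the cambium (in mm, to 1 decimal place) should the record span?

166.9 mm

True ring count = 198 + 16 = 214.
Length ≈ 0.78 × 214 = 166.9 mm.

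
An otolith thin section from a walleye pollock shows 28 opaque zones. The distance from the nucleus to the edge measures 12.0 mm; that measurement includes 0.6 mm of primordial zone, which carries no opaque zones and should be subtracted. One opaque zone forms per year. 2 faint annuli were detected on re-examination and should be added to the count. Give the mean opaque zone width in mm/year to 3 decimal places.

True opaque zone count = 28 + 2 = 30.
The growth record spans 12.0 − 0.6 = 11.4 mm.
Mean rate = 11.4 mm / 30 years ≈ 0.380 mm/year.

0.380 mm/year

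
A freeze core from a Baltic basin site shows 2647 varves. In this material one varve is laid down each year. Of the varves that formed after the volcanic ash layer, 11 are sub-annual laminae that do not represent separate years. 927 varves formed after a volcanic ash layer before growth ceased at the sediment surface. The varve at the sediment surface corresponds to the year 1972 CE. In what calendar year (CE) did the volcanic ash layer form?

There are 927 varves younger than the volcanic ash layer.
Removing the 11 false varves leaves 927 − 11 = 916 true varves beyond the volcanic ash layer.
The varve at the sediment surface is 1972 CE, so the volcanic ash layer dates to 1972 − 916 = 1056 CE.

1056 CE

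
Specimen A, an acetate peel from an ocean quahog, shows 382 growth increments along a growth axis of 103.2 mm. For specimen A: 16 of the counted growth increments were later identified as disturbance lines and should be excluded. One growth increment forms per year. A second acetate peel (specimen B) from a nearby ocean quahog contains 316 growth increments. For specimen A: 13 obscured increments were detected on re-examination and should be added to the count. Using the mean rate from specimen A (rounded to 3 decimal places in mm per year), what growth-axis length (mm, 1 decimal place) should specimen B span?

Specimen A: after corrections the count is 382 − 16 + 13 = 379 growth increments.
A: Extension rate ≈ 103.2 / 379 = 0.272 mm per year.
Length of B = 0.272 × 316 = 86.0 mm.

86.0 mm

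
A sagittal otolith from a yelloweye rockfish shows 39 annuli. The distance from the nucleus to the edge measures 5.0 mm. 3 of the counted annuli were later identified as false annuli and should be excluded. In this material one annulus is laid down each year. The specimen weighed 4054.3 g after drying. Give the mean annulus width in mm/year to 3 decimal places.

True annulus count = 39 − 3 = 36.
Mean rate = 5.0 mm / 36 years ≈ 0.139 mm/year.

0.139 mm/year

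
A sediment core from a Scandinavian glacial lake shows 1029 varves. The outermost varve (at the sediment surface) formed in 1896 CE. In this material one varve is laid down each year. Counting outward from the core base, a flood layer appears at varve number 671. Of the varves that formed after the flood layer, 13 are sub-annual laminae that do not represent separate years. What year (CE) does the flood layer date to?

1551 CE

1029 − 671 = 358 varves lie beyond the flood layer toward the sediment surface.
Removing the 13 false varves leaves 358 − 13 = 345 true varves beyond the flood layer.
The varve at the sediment surface is 1896 CE, so the flood layer dates to 1896 − 345 = 1551 CE.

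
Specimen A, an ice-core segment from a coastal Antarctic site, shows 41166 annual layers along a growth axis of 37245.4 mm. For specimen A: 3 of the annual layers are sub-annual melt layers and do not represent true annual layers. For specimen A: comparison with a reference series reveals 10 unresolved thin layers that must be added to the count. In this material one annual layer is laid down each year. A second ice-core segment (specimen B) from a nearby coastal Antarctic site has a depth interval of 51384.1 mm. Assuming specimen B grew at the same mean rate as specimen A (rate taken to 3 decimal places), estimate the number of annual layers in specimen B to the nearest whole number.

56778 annual layers

Specimen A: correcting the raw count gives 41166 − 3 + 10 = 41173 true annual layers.
A: 37245.4 mm over 41173 years gives 37245.4 / 41173 ≈ 0.905 mm per year.
B spans 51384.1 / 0.905 = 56778.01 years ≈ 56778 annual layers.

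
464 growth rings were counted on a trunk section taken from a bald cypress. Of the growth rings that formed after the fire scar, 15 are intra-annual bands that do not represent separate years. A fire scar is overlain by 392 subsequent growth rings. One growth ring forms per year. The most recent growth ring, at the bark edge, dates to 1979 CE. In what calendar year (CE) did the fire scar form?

There are 392 growth rings younger than the fire scar.
Removing the 15 false growth rings leaves 392 − 15 = 377 true growth rings beyond the fire scar.
Counting back 377 years from 1979 CE places the fire scar in 1979 − 377 = 1602 CE.

1602 CE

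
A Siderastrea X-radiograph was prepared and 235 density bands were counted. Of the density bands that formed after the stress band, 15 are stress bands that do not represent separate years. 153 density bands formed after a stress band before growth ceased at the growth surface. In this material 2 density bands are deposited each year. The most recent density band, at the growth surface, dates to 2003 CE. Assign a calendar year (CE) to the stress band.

There are 153 density bands younger than the stress band.
153 − 15 false = 138 true density bands after the stress band.
Dividing by 2 density bands per year: 138 / 2 = 69 years.
Counting back 69 years from 2003 CE places the stress band in 2003 − 69 = 1934 CE.

1934 CE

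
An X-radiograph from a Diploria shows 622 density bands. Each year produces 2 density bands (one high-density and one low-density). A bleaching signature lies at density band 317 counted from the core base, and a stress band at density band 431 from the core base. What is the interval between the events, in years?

57 years

The two markers are separated by 431 − 317 = 114 density bands.
Dividing by 2 density bands per year: 114 / 2 = 57 years.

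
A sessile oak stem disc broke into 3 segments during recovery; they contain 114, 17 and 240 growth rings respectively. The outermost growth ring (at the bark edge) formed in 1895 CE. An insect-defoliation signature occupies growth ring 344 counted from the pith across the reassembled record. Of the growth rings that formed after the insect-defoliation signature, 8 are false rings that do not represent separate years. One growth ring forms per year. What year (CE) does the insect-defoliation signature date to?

1876 CE

Total growth rings = 114 + 17 + 240 = 371.
371 − 344 = 27 growth rings lie beyond the insect-defoliation signature toward the bark edge.
Removing the 8 false growth rings leaves 27 − 8 = 19 true growth rings beyond the insect-defoliation signature.
1895 − 19 = 1876 CE.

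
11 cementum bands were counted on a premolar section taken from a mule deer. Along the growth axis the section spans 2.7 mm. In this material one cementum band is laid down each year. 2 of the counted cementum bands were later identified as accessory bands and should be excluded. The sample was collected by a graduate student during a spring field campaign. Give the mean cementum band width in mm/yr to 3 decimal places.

0.300 mm/yr

After corrections the count is 11 − 2 = 9 cementum bands.
2.7 mm over 9 years gives 2.7 / 9 ≈ 0.300 mm/yr.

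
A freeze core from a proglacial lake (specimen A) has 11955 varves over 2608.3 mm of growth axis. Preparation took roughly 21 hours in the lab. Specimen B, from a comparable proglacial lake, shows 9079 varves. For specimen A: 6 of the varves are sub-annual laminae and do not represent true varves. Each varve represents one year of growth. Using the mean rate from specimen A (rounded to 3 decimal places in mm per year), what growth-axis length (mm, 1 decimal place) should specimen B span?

1979.2 mm

Specimen A: true varve count = 11955 − 6 = 11949.
A: Mean rate = 2608.3 mm / 11949 years ≈ 0.218 mm/yr.
Length of B = 0.218 × 9079 = 1979.2 mm.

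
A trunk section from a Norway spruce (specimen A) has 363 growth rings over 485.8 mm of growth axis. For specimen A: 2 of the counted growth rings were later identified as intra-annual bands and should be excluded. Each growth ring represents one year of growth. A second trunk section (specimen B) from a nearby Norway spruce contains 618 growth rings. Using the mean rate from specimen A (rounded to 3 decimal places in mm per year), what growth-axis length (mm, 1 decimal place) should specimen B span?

831.8 mm

Specimen A: after corrections the count is 363 − 2 = 361 growth rings.
A: Extension rate ≈ 485.8 / 361 = 1.346 mm/yr.
For B, 1.346 mm/year × 618 years = 831.8 mm.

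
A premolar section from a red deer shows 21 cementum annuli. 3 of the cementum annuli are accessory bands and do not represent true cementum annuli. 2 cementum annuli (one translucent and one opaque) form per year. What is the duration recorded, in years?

Adjusted count: 21 − 3 = 18 cementum annuli.
Dividing by 2 cementum annuli per year: 18 / 2 = 9 years.

9 years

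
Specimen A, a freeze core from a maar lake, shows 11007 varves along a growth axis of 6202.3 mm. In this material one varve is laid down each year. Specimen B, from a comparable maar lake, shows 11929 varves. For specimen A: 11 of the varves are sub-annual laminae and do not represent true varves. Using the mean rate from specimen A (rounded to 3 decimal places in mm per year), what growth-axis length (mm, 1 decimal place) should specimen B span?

Specimen A: adjusted count: 11007 − 11 = 10996 varves.
A: Mean rate = 6202.3 mm / 10996 years ≈ 0.564 mm per year.
Length of B = 0.564 × 11929 = 6728.0 mm.

6728.0 mm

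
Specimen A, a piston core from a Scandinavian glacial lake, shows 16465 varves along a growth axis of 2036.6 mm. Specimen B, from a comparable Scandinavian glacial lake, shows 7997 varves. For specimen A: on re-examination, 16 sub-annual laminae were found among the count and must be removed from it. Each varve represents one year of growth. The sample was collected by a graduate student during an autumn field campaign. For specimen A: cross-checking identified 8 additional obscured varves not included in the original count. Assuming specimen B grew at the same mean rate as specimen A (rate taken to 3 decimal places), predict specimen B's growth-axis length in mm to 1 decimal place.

991.6 mm

Specimen A: correcting the raw count gives 16465 − 16 + 8 = 16457 true varves.
A: Extension rate ≈ 2036.6 / 16457 = 0.124 mm/yr.
Length of B = 0.124 × 7997 = 991.6 mm.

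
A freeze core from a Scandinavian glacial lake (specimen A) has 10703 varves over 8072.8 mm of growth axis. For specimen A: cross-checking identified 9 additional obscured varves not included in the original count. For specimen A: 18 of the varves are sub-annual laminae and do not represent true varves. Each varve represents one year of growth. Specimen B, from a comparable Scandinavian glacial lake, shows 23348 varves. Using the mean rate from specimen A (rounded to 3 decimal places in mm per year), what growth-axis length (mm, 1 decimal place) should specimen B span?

Specimen A: true varve count = 10703 − 18 + 9 = 10694.
A: Mean rate = 8072.8 mm / 10694 years ≈ 0.755 mm/yr.
B's length ≈ 0.755 × 23348 = 17627.7 mm.

17627.7 mm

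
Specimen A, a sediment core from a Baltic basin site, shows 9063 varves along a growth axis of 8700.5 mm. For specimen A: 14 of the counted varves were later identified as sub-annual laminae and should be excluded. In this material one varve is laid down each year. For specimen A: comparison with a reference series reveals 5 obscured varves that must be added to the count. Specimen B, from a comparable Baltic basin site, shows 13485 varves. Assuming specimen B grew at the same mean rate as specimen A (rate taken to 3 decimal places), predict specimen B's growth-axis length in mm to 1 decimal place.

12959.1 mm

Specimen A: after corrections the count is 9063 − 14 + 5 = 9054 varves.
A: Mean rate = 8700.5 mm / 9054 years ≈ 0.961 mm/year.
For B, 0.961 mm/year × 13485 years = 12959.1 mm.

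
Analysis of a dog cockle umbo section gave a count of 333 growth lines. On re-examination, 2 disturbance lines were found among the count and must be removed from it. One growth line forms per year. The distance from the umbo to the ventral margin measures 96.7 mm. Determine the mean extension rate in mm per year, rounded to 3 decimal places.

Correcting the raw count gives 333 − 2 = 331 true growth lines.
Extension rate ≈ 96.7 / 331 = 0.292 mm per year.

0.292 mm per year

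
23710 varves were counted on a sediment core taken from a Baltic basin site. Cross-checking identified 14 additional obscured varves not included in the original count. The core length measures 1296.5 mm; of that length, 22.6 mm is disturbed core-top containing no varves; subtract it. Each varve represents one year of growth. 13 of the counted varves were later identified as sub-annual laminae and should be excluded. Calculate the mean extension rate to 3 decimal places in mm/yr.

0.054 mm/yr

True varve count = 23710 − 13 + 14 = 23711.
Net length = 1296.5 − 22.6 = 1273.9 mm.
Extension rate ≈ 1273.9 / 23711 = 0.054 mm/yr.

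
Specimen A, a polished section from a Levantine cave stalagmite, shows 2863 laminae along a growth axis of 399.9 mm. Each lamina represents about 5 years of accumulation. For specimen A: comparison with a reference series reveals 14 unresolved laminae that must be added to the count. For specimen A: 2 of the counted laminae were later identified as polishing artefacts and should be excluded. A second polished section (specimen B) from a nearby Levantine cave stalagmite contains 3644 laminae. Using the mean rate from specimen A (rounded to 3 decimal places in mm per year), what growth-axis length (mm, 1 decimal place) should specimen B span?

510.2 mm

Specimen A: correcting the raw count gives 2863 − 2 + 14 = 2875 true laminae.
Specimen A: multiplying by 5 years per lamina: 2875 × 5 = 14375 years.
A: Mean rate = 399.9 mm / 14375 years ≈ 0.028 mm/year.
Specimen B: at 5 years per lamina, 3644 × 5 = 18220 years. B's length ≈ 0.028 × 18220 = 510.2 mm.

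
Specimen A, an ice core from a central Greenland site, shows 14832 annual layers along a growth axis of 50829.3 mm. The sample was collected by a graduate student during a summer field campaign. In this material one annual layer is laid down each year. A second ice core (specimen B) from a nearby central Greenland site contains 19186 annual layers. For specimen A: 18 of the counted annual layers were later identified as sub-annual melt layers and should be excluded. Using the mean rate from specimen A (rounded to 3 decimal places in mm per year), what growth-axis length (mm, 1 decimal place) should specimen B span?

65827.2 mm

Specimen A: adjusted count: 14832 − 18 = 14814 annual layers.
A: Extension rate ≈ 50829.3 / 14814 = 3.431 mm per year.
For B, 3.431 mm/year × 19186 years = 65827.2 mm.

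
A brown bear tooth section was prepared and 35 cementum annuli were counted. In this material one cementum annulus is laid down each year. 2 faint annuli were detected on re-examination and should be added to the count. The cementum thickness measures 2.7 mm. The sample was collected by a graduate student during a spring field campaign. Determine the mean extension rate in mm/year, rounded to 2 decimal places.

0.07 mm/year

True cementum annulus count = 35 + 2 = 37.
2.7 mm over 37 years gives 2.7 / 37 ≈ 0.07 mm/year.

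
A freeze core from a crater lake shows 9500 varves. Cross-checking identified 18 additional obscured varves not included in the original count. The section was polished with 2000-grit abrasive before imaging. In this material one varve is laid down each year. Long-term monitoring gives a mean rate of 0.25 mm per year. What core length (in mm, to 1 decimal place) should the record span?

2379.5 mm

True varve count = 9500 + 18 = 9518.
Predicted length = 0.25 mm/year × 9518 years = 2379.5 mm.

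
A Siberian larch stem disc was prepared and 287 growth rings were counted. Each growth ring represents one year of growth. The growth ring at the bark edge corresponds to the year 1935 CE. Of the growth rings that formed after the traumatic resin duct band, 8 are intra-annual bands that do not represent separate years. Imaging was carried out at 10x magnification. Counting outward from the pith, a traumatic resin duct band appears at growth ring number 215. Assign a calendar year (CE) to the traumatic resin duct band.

287 − 215 = 72 growth rings lie beyond the traumatic resin duct band toward the bark edge.
Removing the 8 false growth rings leaves 72 − 8 = 64 true growth rings beyond the traumatic resin duct band.
The growth ring at the bark edge is 1935 CE, so the traumatic resin duct band dates to 1935 − 64 = 1871 CE.

1871 CE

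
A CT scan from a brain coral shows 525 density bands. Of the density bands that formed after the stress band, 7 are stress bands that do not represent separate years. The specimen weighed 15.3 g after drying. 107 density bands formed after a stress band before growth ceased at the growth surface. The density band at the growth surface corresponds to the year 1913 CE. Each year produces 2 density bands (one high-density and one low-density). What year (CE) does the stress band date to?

107 density bands post-date the stress band.
Removing the 7 false density bands leaves 107 − 7 = 100 true density bands beyond the stress band.
100 density bands at 2 per year is 100 / 2 = 50 years.
The density band at the growth surface is 1913 CE, so the stress band dates to 1913 − 50 = 1863 CE.

1863 CE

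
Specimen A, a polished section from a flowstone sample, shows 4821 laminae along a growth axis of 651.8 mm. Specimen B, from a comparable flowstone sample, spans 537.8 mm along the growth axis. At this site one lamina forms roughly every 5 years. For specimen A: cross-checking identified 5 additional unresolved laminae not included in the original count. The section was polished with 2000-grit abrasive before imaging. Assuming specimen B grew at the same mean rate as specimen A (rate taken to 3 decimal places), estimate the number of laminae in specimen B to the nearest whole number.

Specimen A: after corrections the count is 4821 + 5 = 4826 laminae.
Specimen A: multiplying by 5 years per lamina: 4826 × 5 = 24130 years.
A: Extension rate ≈ 651.8 / 24130 = 0.027 mm/yr.
B spans 537.8 / 0.027 = 19918.52 years; at 5 years per lamina that is 19918.52 / 5 ≈ 3984 laminae.

3984 laminae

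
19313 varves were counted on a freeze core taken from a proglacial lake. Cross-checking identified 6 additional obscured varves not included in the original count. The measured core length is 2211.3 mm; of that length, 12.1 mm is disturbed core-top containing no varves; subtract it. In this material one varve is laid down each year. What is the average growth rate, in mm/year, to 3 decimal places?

True varve count = 19313 + 6 = 19319.
The growth record spans 2211.3 − 12.1 = 2199.2 mm.
Extension rate ≈ 2199.2 / 19319 = 0.114 mm/year.

0.114 mm/year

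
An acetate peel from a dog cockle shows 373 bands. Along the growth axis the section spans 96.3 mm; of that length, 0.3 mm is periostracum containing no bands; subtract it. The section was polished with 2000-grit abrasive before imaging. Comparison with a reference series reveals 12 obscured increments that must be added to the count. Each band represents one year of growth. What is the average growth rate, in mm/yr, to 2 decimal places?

Adjusted count: 373 + 12 = 385 bands.
Removing the 0.3 mm offcut leaves 96.3 − 0.3 = 96.0 mm.
Mean rate = 96.0 mm / 385 years ≈ 0.25 mm/yr.

0.25 mm/yr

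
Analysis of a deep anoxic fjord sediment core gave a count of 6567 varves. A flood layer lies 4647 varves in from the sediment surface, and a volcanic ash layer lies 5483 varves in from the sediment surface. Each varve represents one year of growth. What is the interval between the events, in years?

836 years

Separation: 5483 − 4647 = 836 varves.
One varve per year makes the interval 836 years.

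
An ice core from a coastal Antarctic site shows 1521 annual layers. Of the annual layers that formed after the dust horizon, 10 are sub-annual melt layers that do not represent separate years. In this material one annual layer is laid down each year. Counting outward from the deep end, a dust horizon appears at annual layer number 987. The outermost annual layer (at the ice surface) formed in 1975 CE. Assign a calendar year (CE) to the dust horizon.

Between annual layer 987 and the ice surface there are 1521 − 987 = 534 annual layers.
Excluding 10 false annual layers: 534 − 10 = 524.
1975 − 524 = 1451 CE.

1451 CE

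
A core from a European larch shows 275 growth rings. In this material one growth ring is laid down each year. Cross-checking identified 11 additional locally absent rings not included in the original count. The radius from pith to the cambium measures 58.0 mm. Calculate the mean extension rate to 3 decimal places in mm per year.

After corrections the count is 275 + 11 = 286 growth rings.
Mean rate = 58.0 mm / 286 years ≈ 0.203 mm per year.

0.203 mm per year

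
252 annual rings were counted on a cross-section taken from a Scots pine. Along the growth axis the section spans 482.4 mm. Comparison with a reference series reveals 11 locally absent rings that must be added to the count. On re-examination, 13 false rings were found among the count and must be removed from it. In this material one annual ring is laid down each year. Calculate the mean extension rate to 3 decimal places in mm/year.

1.930 mm/year

Adjusted count: 252 − 13 + 11 = 250 annual rings.
482.4 mm over 250 years gives 482.4 / 250 ≈ 1.930 mm/year.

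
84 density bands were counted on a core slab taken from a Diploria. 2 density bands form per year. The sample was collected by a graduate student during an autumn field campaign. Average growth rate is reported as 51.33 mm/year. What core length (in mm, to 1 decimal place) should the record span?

2155.9 mm

84 density bands at 2 per year is 84 / 2 = 42 years.
Length ≈ 51.33 × 42 = 2155.9 mm.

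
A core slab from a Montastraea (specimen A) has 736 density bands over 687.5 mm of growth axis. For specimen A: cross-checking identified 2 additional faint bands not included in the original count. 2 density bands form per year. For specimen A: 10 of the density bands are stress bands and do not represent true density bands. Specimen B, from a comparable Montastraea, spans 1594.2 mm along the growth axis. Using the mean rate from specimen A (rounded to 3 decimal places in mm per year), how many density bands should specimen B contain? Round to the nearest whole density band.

1688 density bands

Specimen A: after corrections the count is 736 − 10 + 2 = 728 density bands.
Specimen A: dividing by 2 density bands per year: 728 / 2 = 364 years.
A: Extension rate ≈ 687.5 / 364 = 1.889 mm per year.
Specimen B: 1594.2 mm / 1.889 mm per year = 843.94 years; at 2 density bands per year that is 843.94 × 2 ≈ 1688 density bands.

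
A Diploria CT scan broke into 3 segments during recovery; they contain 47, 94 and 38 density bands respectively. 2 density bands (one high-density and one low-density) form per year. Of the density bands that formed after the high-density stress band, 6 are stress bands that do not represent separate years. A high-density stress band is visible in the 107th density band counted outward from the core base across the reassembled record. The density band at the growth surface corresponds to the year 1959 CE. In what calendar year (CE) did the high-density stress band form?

1926 CE

Total density bands = 47 + 94 + 38 = 179.
Between density band 107 and the growth surface there are 179 − 107 = 72 density bands.
72 − 6 false = 66 true density bands after the high-density stress band.
Dividing by 2 density bands per year: 66 / 2 = 33 years.
Counting back 33 years from 1959 CE places the high-density stress band in 1959 − 33 = 1926 CE.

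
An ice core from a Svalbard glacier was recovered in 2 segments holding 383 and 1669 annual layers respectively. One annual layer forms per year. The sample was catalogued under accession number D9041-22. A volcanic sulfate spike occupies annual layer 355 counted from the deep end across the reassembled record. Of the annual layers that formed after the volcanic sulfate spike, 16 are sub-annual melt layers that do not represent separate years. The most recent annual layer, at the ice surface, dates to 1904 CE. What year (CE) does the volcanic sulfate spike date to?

223 CE

Total annual layers = 383 + 1669 = 2052.
Between annual layer 355 and the ice surface there are 2052 − 355 = 1697 annual layers.
1697 − 16 false = 1681 true annual layers after the volcanic sulfate spike.
Counting back 1681 years from 1904 CE places the volcanic sulfate spike in 1904 − 1681 = 223 CE.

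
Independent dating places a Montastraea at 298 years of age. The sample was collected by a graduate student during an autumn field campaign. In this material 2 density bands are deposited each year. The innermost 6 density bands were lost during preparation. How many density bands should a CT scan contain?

590 density bands

Expected density bands: 298 × 2 = 596.
Less the 6 uncaptured density bands: 596 − 6 = 590.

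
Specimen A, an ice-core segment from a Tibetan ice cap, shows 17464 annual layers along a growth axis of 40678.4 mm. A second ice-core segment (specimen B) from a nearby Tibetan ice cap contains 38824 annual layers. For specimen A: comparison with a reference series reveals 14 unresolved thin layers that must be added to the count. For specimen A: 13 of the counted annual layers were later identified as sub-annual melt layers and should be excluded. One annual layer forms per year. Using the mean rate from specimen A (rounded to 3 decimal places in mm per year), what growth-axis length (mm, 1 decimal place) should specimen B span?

Specimen A: after corrections the count is 17464 − 13 + 14 = 17465 annual layers.
A: Extension rate ≈ 40678.4 / 17465 = 2.329 mm/year.
B's length ≈ 2.329 × 38824 = 90421.1 mm.

90421.1 mm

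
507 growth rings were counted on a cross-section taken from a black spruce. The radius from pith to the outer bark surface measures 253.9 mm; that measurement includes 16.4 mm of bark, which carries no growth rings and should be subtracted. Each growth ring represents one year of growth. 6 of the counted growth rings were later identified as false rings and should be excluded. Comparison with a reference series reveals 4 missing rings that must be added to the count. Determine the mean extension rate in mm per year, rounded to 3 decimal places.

0.470 mm per year

Adjusted count: 507 − 6 + 4 = 505 growth rings.
Net length = 253.9 − 16.4 = 237.5 mm.
Extension rate ≈ 237.5 / 505 = 0.470 mm per year.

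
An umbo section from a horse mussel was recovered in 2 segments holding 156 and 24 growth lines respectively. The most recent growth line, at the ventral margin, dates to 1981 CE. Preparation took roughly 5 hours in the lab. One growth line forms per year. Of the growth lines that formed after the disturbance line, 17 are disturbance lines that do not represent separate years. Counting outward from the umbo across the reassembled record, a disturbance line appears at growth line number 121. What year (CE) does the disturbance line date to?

Total growth lines = 156 + 24 = 180.
180 − 121 = 59 growth lines lie beyond the disturbance line toward the ventral margin.
Excluding 17 false growth lines: 59 − 17 = 42.
1981 − 42 = 1939 CE.

1939 CE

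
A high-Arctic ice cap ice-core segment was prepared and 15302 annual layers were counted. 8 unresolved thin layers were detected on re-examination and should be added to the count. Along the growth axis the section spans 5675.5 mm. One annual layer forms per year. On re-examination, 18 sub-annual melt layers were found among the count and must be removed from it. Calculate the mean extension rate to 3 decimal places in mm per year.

0.371 mm per year

Adjusted count: 15302 − 18 + 8 = 15292 annual layers.
Extension rate ≈ 5675.5 / 15292 = 0.371 mm per year.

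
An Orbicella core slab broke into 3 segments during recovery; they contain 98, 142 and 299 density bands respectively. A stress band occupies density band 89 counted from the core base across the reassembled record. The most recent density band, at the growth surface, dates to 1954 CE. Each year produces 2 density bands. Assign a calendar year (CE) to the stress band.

1729 CE

Total density bands = 98 + 142 + 299 = 539.
Between density band 89 and the growth surface there are 539 − 89 = 450 density bands.
With 2 density bands per year, 450 / 2 = 225 years.
The density band at the growth surface is 1954 CE, so the stress band dates to 1954 − 225 = 1729 CE.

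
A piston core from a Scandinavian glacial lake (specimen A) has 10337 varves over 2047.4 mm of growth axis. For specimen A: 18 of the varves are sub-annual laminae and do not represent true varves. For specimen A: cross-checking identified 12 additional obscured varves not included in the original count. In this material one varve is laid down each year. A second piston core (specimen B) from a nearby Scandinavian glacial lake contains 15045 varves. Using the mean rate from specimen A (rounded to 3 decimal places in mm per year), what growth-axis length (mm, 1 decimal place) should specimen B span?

Specimen A: adjusted count: 10337 − 18 + 12 = 10331 varves.
A: Extension rate ≈ 2047.4 / 10331 = 0.198 mm per year.
Length of B = 0.198 × 15045 = 2978.9 mm.

2978.9 mm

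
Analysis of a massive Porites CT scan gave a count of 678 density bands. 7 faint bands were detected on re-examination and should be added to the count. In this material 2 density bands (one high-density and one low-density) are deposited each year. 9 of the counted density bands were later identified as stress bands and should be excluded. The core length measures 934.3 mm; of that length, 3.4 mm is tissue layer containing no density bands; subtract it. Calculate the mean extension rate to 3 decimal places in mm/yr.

2.754 mm/yr

Adjusted count: 678 − 9 + 7 = 676 density bands.
With 2 density bands per year, 676 / 2 = 338 years.
Net length = 934.3 − 3.4 = 930.9 mm.
Mean rate = 930.9 mm / 338 years ≈ 2.754 mm/yr.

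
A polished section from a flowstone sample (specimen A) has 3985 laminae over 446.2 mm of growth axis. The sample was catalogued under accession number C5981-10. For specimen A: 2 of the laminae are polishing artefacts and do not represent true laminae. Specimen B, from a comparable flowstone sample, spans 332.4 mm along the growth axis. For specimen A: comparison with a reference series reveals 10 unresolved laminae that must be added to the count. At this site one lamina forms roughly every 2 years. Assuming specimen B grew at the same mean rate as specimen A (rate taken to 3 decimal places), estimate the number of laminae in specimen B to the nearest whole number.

Specimen A: true lamina count = 3985 − 2 + 10 = 3993.
Specimen A: 3993 laminae at 2 years each span 3993 × 2 = 7986 years.
A: 446.2 mm over 7986 years gives 446.2 / 7986 ≈ 0.056 mm/year.
B spans 332.4 / 0.056 = 5935.71 years; at 2 years per lamina that is 5935.71 / 2 ≈ 2968 laminae.

2968 laminae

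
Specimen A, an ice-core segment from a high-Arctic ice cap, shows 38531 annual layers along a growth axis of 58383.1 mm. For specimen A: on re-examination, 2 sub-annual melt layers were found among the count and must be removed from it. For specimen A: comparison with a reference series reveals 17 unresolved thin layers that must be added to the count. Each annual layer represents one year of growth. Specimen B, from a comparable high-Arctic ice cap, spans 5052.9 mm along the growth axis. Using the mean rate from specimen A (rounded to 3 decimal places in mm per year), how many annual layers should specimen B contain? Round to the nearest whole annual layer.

Specimen A: adjusted count: 38531 − 2 + 17 = 38546 annual layers.
A: 58383.1 mm over 38546 years gives 58383.1 / 38546 ≈ 1.515 mm/year.
Specimen B: 5052.9 mm / 1.515 mm per year = 3335.25 years ≈ 3335 annual layers.

3335 annual layers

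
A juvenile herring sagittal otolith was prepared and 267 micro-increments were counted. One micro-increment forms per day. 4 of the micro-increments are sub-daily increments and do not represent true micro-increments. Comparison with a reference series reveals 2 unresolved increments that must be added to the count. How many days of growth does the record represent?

265 days

After corrections the count is 267 − 4 + 2 = 265 micro-increments.
One micro-increment per day makes the duration 265 days.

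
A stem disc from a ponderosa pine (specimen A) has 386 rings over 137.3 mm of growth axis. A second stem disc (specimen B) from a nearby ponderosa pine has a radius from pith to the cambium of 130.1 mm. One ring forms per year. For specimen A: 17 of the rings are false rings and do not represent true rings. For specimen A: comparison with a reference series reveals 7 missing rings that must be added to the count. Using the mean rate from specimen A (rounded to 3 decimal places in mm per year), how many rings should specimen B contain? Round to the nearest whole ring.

Specimen A: after corrections the count is 386 − 17 + 7 = 376 rings.
A: Extension rate ≈ 137.3 / 376 = 0.365 mm/yr.
Specimen B: 130.1 mm / 0.365 mm per year = 356.44 years ≈ 356 rings.

356 rings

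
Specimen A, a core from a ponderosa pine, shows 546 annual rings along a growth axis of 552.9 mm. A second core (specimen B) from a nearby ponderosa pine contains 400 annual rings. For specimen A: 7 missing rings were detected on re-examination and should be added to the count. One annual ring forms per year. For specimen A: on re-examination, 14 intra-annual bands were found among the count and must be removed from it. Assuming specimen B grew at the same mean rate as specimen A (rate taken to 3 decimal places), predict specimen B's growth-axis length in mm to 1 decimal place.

Specimen A: after corrections the count is 546 − 14 + 7 = 539 annual rings.
A: Extension rate ≈ 552.9 / 539 = 1.026 mm/year.
B's length ≈ 1.026 × 400 = 410.4 mm.

410.4 mm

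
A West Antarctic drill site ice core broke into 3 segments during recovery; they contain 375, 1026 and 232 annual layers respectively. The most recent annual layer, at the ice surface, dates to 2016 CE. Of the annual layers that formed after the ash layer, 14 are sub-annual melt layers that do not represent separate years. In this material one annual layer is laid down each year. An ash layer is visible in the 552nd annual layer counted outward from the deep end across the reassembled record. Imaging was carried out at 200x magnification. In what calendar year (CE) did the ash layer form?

949 CE

Total annual layers = 375 + 1026 + 232 = 1633.
The ash layer sits at annual layer 552 from the deep end, so 1633 − 552 = 1081 annual layers formed after it.
Excluding 14 false annual layers: 1081 − 14 = 1067.
Counting back 1067 years from 2016 CE places the ash layer in 2016 − 1067 = 949 CE.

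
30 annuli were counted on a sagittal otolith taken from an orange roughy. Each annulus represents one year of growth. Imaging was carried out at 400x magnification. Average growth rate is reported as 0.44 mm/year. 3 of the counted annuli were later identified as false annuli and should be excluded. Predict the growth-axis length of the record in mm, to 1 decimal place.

After corrections the count is 30 − 3 = 27 annuli.
27 years at 0.44 mm/year gives 0.44 × 27 = 11.9 mm.

11.9 mm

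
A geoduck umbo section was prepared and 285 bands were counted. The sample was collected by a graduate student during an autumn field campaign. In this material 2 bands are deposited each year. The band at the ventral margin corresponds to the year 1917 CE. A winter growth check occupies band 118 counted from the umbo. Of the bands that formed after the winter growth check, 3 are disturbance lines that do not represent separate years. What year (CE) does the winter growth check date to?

The winter growth check sits at band 118 from the umbo, so 285 − 118 = 167 bands formed after it.
Excluding 3 false bands: 167 − 3 = 164.
164 bands at 2 per year is 164 / 2 = 82 years.
Counting back 82 years from 1917 CE places the winter growth check in 1917 − 82 = 1835 CE.

1835 CE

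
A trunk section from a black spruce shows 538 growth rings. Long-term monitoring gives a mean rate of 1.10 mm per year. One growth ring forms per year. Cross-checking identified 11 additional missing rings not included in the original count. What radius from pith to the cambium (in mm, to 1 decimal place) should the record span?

603.9 mm

Adjusted count: 538 + 11 = 549 growth rings.
Predicted length = 1.10 mm/year × 549 years = 603.9 mm.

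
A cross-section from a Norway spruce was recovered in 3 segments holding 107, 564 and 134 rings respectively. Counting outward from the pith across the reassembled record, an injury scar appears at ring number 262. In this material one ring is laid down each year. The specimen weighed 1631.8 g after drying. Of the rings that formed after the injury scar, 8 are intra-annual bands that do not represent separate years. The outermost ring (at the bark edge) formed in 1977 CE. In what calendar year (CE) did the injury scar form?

1442 CE

Total rings = 107 + 564 + 134 = 805.
Between ring 262 and the bark edge there are 805 − 262 = 543 rings.
543 − 8 false = 535 true rings after the injury scar.
Counting back 535 years from 1977 CE places the injury scar in 1977 − 535 = 1442 CE.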